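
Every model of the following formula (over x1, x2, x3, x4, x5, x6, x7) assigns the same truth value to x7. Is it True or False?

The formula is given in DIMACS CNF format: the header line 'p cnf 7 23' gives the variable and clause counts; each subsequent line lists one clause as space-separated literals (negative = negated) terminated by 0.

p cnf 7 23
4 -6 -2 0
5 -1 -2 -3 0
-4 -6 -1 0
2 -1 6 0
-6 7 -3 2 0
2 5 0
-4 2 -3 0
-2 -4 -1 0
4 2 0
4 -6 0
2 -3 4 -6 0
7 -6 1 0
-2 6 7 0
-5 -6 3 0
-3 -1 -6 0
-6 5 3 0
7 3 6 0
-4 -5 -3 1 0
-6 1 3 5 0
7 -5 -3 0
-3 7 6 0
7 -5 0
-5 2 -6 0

True

Suppose x7 = False.
The clause (¬x5) is unit, so x5 = False.
The clause (x2) is unit, so x2 = True.
The clause (x6) is unit, so x6 = True.
The clause (x4) is unit, so x4 = True.
The clause (¬x1) is unit, so x1 = False.
That conflicts with the unit clause (x1).
So every satisfying assignment has x7 = True.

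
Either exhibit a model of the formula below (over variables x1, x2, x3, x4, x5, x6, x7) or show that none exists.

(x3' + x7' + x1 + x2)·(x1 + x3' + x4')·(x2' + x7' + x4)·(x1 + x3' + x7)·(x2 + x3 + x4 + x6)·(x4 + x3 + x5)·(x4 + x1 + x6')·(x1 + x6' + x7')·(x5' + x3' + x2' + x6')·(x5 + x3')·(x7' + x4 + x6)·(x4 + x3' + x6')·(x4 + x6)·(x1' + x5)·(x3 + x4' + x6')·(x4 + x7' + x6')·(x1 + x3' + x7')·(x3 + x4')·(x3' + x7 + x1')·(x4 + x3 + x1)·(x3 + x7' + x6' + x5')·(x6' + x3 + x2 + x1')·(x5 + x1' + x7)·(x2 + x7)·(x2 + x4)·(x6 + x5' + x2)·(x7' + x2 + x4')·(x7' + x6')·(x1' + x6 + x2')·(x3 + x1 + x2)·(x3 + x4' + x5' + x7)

x1: 1; x2: 1; x3: 0; x4: 0; x5: 1; x6: 1; x7: 0

Suppose x5 = 1.
Suppose x4 = 0.
(x6) alone gives x6 = 1.
(x1) alone gives x1 = 1.
(x3') alone gives x3 = 0.
(x7') alone gives x7 = 0.
(x2) alone gives x2 = 1.
All clauses are satisfied.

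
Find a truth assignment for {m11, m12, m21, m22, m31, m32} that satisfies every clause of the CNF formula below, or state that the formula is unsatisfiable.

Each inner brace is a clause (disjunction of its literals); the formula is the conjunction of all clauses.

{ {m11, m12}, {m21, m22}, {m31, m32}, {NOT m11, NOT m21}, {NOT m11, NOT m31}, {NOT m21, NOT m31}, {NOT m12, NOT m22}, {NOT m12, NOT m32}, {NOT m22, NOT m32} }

UNSATISFIABLE

Try m11 = true.
(NOT m21) alone gives m21 = false.
(m22) alone gives m22 = true.
(NOT m31) alone gives m31 = false.
(m32) alone gives m32 = true.
But (NOT m32) is also a unit clause — contradiction.
That branch fails; take m11 = false instead.
(m12) alone gives m12 = true.
(NOT m22) alone gives m22 = false.
(m21) alone gives m21 = true.
(NOT m31) alone gives m31 = false.
(m32) alone gives m32 = true.
But (NOT m32) is also a unit clause — contradiction.
Both values of m11 lead to a conflict.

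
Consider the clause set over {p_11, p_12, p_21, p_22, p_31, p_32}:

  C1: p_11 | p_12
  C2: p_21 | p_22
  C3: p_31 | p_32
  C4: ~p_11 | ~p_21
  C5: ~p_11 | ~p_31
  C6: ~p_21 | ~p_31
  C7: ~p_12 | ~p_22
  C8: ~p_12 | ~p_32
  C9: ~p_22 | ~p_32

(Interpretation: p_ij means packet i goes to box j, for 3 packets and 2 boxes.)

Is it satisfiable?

Branch on p_11: set p_11 = 1.
From the singleton clause (~p_21), p_21 = 0.
From the singleton clause (p_22), p_22 = 1.
From the singleton clause (~p_31), p_31 = 0.
From the singleton clause (p_32), p_32 = 1.
That conflicts with the unit clause (~p_32).
That branch fails; take p_11 = 0 instead.
From the singleton clause (p_12), p_12 = 1.
From the singleton clause (~p_22), p_22 = 0.
From the singleton clause (p_21), p_21 = 1.
From the singleton clause (~p_31), p_31 = 0.
From the singleton clause (p_32), p_32 = 1.
That conflicts with the unit clause (~p_32).
Both values of p_11 lead to a conflict.
No assignment satisfies every clause.

No, unsatisfiable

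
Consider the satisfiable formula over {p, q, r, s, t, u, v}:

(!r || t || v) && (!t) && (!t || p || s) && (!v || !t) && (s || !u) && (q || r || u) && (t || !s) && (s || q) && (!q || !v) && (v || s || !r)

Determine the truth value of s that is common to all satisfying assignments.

Suppose s = true.
Unit clause (!t) forces t = false.
Now (t) is unsatisfied and unit — conflict.
So every satisfying assignment has s = False.

False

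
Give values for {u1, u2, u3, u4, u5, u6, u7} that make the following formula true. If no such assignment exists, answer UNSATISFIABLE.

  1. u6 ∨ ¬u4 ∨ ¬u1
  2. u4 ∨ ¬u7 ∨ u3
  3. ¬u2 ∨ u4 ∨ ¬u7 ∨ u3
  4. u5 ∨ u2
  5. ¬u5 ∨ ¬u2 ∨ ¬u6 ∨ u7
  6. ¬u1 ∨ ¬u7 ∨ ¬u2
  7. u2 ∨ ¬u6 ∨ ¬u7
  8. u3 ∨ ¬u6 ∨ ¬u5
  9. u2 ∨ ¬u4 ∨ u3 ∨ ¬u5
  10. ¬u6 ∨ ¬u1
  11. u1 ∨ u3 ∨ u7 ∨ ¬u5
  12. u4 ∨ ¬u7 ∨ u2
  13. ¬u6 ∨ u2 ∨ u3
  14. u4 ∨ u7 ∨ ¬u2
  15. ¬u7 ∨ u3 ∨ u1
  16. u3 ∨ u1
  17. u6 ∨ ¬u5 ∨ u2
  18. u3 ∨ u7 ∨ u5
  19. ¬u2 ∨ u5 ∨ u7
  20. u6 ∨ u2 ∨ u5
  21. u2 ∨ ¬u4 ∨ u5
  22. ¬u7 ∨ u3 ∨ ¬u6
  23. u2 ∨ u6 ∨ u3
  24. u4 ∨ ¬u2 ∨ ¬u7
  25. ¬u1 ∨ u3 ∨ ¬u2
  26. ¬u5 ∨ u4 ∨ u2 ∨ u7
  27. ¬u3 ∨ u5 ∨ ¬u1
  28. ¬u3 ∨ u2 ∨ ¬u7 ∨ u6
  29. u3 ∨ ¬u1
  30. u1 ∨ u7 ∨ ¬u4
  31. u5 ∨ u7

u1 ↦ False, u2 ↦ True, u3 ↦ True, u4 ↦ True, u5 ↦ False, u6 ↦ False, u7 ↦ True

Suppose u5 = False.
Unit clause (u2) forces u2 = True.
Unit clause (u7) forces u7 = True.
Unit clause (¬u1) forces u1 = False.
Unit clause (u3) forces u3 = True.
Unit clause (u4) forces u4 = True.
Every clause is now satisfied; u6 is unconstrained.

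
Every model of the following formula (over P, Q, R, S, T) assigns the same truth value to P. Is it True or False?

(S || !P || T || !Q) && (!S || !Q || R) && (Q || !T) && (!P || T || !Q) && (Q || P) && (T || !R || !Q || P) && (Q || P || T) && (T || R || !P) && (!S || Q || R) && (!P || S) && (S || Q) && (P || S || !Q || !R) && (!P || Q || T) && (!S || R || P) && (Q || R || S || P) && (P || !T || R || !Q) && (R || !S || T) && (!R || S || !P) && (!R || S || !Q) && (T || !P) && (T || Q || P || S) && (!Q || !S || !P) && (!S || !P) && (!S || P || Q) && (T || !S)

False

Suppose P = true.
The clause (S) is unit, so S = true.
Now (!S) is unsatisfied and unit — conflict.
So every satisfying assignment has P = False.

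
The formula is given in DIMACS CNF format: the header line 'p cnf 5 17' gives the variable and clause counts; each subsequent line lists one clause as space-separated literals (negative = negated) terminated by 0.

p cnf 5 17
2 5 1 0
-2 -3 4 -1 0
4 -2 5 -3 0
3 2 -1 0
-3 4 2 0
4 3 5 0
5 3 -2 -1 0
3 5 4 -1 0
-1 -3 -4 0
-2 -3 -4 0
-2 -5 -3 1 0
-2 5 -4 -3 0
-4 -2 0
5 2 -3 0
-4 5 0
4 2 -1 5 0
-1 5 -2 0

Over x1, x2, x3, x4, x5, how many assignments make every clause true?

There are 2^5 = 32 truth assignments over (x1, x2, x3, x4, x5).
Split on x4. With x4 = True, the clauses containing x4 are satisfied and ¬x4 drops from the rest; 2 of the 2^4 = 16 assignments to the other variables satisfy what remains.
With x4 = False, by the same count on the reduced clause set, 3 assignments work.
Total: 2 + 3 = 5.

5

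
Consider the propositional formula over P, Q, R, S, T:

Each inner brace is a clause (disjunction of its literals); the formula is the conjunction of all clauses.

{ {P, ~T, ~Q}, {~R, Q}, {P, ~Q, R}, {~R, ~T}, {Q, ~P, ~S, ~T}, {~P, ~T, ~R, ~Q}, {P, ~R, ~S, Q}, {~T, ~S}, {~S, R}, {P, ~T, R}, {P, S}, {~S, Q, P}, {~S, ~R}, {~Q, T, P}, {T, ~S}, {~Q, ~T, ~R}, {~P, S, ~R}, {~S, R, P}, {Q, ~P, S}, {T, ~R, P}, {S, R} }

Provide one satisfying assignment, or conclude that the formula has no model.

UNSATISFIABLE

Suppose R = 0.
Unit clause (~S) forces S = 0.
But (S) is also a unit clause — contradiction.
That branch fails; take R = 1 instead.
Unit clause (Q) forces Q = 1.
Unit clause (~T) forces T = 0.
Unit clause (~S) forces S = 0.
Unit clause (P) forces P = 1.
But (~P) is also a unit clause — contradiction.
Neither R = 1 nor R = 0 works.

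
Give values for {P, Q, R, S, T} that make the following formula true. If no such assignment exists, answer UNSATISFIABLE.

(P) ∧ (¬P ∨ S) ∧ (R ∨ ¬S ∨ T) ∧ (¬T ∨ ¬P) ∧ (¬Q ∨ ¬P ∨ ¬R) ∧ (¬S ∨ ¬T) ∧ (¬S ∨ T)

From the singleton clause (P), P = True.
From the singleton clause (S), S = True.
From the singleton clause (¬T), T = False.
That conflicts with the unit clause (T).

UNSATISFIABLE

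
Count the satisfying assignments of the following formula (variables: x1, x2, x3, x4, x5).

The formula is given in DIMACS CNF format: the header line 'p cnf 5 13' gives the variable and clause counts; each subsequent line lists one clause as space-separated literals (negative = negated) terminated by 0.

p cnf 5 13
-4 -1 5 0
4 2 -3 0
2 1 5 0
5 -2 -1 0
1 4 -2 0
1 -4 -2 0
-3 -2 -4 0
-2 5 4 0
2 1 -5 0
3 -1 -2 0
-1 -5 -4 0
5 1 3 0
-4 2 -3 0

3

There are 2^5 = 32 truth assignments over (x1, x2, x3, x4, x5).
Split on x4. With x4 = True, the clauses containing x4 are satisfied and ¬x4 drops from the rest; 0 of the 2^4 = 16 assignments to the other variables satisfy what remains.
With x4 = False, by the same count on the reduced clause set, 3 assignments work.
(One model: x1=T, x2=F, x3=F, x4=F, x5=F.)
Total: 0 + 3 = 3.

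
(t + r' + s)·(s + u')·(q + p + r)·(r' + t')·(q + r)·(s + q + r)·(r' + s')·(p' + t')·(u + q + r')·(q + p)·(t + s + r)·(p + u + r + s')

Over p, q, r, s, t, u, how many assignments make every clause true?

5

There are 2^6 = 64 truth assignments over (p, q, r, s, t, u).
Split on t. With t = 1, the clauses containing t are satisfied and t' drops from the rest; 2 of the 2^5 = 32 assignments to the other variables satisfy what remains.
With t = 0, by the same count on the reduced clause set, 3 assignments work.
(One model: p=F, q=T, r=F, s=F, t=T, u=F.)
Total: 2 + 3 = 5.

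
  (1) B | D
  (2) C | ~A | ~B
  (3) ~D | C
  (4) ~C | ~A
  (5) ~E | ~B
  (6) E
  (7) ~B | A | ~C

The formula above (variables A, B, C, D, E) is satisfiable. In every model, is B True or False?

Suppose B = 1.
Unit clause (~E) forces E = 0.
Now (E) is unsatisfied and unit — conflict.
So every satisfying assignment has B = False.

False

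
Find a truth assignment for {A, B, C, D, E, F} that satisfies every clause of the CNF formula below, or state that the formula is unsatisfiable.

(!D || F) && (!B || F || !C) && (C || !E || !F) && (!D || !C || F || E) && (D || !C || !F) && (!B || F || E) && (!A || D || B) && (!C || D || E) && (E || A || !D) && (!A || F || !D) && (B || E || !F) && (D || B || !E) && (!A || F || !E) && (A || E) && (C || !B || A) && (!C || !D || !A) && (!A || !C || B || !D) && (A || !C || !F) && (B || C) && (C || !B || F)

Branch on D: set D = false.
Branch on C: set C = false.
The clause (B) is unit, so B = true.
The clause (A) is unit, so A = true.
The clause (F) is unit, so F = true.
The clause (!E) is unit, so E = false.
All clauses are satisfied.

A: true; B: true; C: false; D: false; E: false; F: true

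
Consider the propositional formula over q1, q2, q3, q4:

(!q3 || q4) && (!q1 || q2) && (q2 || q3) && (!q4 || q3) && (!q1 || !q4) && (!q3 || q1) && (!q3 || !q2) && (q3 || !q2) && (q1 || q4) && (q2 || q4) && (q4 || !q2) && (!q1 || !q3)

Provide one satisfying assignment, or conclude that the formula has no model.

Try q3 = false.
From the singleton clause (q2), q2 = true.
But (!q2) is also a unit clause — contradiction.
Undo q3 and try q3 = true.
From the singleton clause (q4), q4 = true.
From the singleton clause (!q1), q1 = false.
But (q1) is also a unit clause — contradiction.
Either choice for q3 ends in contradiction.

UNSATISFIABLE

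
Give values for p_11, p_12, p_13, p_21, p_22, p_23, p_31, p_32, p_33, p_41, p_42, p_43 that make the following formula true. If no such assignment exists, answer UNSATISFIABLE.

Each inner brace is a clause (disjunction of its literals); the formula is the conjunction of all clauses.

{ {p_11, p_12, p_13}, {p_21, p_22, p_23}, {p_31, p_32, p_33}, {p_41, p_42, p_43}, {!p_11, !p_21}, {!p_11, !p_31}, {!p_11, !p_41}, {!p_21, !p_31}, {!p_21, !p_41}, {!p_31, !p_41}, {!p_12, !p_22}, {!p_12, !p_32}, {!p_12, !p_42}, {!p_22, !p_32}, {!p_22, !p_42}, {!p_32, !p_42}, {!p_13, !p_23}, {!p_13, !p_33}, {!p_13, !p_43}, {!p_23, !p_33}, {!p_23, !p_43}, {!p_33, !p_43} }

UNSATISFIABLE

Suppose p_11 = false.
Suppose p_12 = true.
From the singleton clause (!p_22), p_22 = false.
From the singleton clause (!p_32), p_32 = false.
From the singleton clause (!p_42), p_42 = false.
Suppose p_21 = true.
From the singleton clause (!p_31), p_31 = false.
From the singleton clause (p_33), p_33 = true.
From the singleton clause (!p_41), p_41 = false.
From the singleton clause (p_43), p_43 = true.
Now (!p_43) is unsatisfied and unit — conflict.
So p_21 must be the other value — set p_21 = false.
From the singleton clause (p_23), p_23 = true.
From the singleton clause (!p_13), p_13 = false.
From the singleton clause (!p_33), p_33 = false.
From the singleton clause (p_31), p_31 = true.
From the singleton clause (!p_41), p_41 = false.
From the singleton clause (p_43), p_43 = true.
Now (!p_43) is unsatisfied and unit — conflict.
Both values of p_21 lead to a conflict.
So p_12 must be the other value — set p_12 = false.
From the singleton clause (p_13), p_13 = true.
From the singleton clause (!p_23), p_23 = false.
From the singleton clause (!p_33), p_33 = false.
From the singleton clause (!p_43), p_43 = false.
Suppose p_21 = true.
From the singleton clause (!p_31), p_31 = false.
From the singleton clause (p_32), p_32 = true.
From the singleton clause (!p_41), p_41 = false.
From the singleton clause (p_42), p_42 = true.
Now (!p_42) is unsatisfied and unit — conflict.
So p_21 must be the other value — set p_21 = false.
From the singleton clause (p_22), p_22 = true.
From the singleton clause (!p_32), p_32 = false.
From the singleton clause (p_31), p_31 = true.
From the singleton clause (!p_41), p_41 = false.
From the singleton clause (p_42), p_42 = true.
Now (!p_42) is unsatisfied and unit — conflict.
Both values of p_21 lead to a conflict.
Both values of p_12 lead to a conflict.
So p_11 must be the other value — set p_11 = true.
From the singleton clause (!p_21), p_21 = false.
From the singleton clause (!p_31), p_31 = false.
From the singleton clause (!p_41), p_41 = false.
Suppose p_22 = true.
From the singleton clause (!p_12), p_12 = false.
From the singleton clause (!p_32), p_32 = false.
From the singleton clause (p_33), p_33 = true.
From the singleton clause (!p_42), p_42 = false.
From the singleton clause (p_43), p_43 = true.
Now (!p_43) is unsatisfied and unit — conflict.
So p_22 must be the other value — set p_22 = false.
From the singleton clause (p_23), p_23 = true.
From the singleton clause (!p_13), p_13 = false.
From the singleton clause (!p_33), p_33 = false.
From the singleton clause (p_32), p_32 = true.
From the singleton clause (!p_12), p_12 = false.
From the singleton clause (!p_42), p_42 = false.
From the singleton clause (p_43), p_43 = true.
Now (!p_43) is unsatisfied and unit — conflict.
Both values of p_22 lead to a conflict.
Both values of p_11 lead to a conflict.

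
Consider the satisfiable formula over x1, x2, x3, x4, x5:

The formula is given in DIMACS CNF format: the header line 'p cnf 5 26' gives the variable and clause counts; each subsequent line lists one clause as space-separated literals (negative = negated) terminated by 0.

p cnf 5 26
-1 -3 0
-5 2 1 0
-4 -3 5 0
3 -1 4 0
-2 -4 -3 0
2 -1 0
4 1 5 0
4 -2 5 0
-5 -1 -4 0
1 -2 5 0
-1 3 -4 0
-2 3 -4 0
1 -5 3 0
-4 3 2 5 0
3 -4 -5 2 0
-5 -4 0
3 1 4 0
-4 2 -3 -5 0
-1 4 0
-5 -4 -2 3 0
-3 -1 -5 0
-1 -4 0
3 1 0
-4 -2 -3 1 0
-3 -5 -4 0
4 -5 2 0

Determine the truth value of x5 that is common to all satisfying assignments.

Suppose x5 = False.
Case x1 = False:
The clause (x4) is unit, so x4 = True.
The clause (¬x3) is unit, so x3 = False.
That conflicts with the unit clause (x3).
Undo x1 and try x1 = True.
The clause (¬x3) is unit, so x3 = False.
The clause (x4) is unit, so x4 = True.
That conflicts with the unit clause (¬x4).
Either choice for x1 ends in contradiction.
So every satisfying assignment has x5 = True.

True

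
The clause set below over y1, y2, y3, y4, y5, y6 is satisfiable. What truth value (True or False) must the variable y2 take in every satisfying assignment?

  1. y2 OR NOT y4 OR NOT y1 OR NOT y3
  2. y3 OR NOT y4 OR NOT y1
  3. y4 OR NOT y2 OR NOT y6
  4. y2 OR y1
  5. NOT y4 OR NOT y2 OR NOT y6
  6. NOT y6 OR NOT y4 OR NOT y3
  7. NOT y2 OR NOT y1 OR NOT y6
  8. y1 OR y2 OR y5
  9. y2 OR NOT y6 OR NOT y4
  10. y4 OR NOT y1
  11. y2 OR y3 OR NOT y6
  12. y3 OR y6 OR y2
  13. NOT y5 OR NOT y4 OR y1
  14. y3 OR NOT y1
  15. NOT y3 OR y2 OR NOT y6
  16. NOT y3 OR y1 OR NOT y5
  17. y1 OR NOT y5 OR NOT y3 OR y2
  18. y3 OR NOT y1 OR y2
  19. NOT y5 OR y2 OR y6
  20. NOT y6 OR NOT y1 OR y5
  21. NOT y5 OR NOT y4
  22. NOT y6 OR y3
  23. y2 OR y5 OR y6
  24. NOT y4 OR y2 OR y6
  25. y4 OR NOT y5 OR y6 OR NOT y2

Suppose y2 = false.
The clause (y1) is unit, so y1 = true.
The clause (y4) is unit, so y4 = true.
The clause (NOT y3) is unit, so y3 = false.
Now (y3) is unsatisfied and unit — conflict.
So every satisfying assignment has y2 = True.

True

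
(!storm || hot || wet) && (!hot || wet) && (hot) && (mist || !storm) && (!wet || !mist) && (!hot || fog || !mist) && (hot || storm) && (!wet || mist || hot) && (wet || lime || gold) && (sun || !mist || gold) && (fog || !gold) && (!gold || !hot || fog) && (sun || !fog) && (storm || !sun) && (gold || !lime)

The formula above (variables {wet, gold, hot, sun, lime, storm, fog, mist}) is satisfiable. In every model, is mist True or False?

False

Suppose mist = true.
From the singleton clause (hot), hot = true.
From the singleton clause (wet), wet = true.
But (!wet) is also a unit clause — contradiction.
So every satisfying assignment has mist = False.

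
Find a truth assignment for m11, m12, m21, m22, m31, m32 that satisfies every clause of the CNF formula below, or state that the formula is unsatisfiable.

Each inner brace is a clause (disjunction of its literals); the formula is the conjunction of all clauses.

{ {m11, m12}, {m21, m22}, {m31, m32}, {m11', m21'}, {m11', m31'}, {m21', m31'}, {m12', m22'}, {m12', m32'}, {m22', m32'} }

Suppose m11 = 1.
From the singleton clause (m21'), m21 = 0.
From the singleton clause (m22), m22 = 1.
From the singleton clause (m31'), m31 = 0.
From the singleton clause (m32), m32 = 1.
But (m32') is also a unit clause — contradiction.
That branch fails; take m11 = 0 instead.
From the singleton clause (m12), m12 = 1.
From the singleton clause (m22'), m22 = 0.
From the singleton clause (m21), m21 = 1.
From the singleton clause (m31'), m31 = 0.
From the singleton clause (m32), m32 = 1.
But (m32') is also a unit clause — contradiction.
Both values of m11 lead to a conflict.

UNSATISFIABLE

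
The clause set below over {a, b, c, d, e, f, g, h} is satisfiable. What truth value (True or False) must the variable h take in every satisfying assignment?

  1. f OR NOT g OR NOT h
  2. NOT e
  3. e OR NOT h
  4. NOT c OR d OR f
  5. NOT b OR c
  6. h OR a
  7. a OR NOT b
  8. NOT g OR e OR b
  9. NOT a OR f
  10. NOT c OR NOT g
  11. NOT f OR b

False

Suppose h = true.
The clause (NOT e) is unit, so e = false.
Now (e) is unsatisfied and unit — conflict.
So every satisfying assignment has h = False.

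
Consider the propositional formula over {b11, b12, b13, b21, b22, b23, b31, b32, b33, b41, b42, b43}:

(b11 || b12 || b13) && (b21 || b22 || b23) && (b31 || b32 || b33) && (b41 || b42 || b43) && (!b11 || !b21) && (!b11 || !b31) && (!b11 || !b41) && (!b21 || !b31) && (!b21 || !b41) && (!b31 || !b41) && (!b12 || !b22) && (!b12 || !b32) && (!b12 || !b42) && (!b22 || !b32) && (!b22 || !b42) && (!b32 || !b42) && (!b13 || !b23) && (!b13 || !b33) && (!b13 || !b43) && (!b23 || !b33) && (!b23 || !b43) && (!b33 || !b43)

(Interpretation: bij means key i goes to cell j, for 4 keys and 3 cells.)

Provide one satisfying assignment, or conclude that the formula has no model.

Try b11 = false.
Try b12 = true.
Unit clause (!b22) forces b22 = false.
Unit clause (!b32) forces b32 = false.
Unit clause (!b42) forces b42 = false.
Try b21 = true.
Unit clause (!b31) forces b31 = false.
Unit clause (b33) forces b33 = true.
Unit clause (!b41) forces b41 = false.
Unit clause (b43) forces b43 = true.
Now (!b43) is unsatisfied and unit — conflict.
Undo b21 and try b21 = false.
Unit clause (b23) forces b23 = true.
Unit clause (!b13) forces b13 = false.
Unit clause (!b33) forces b33 = false.
Unit clause (b31) forces b31 = true.
Unit clause (!b41) forces b41 = false.
Unit clause (b43) forces b43 = true.
Now (!b43) is unsatisfied and unit — conflict.
Neither b21 = true nor b21 = false works.
Undo b12 and try b12 = false.
Unit clause (b13) forces b13 = true.
Unit clause (!b23) forces b23 = false.
Unit clause (!b33) forces b33 = false.
Unit clause (!b43) forces b43 = false.
Try b21 = true.
Unit clause (!b31) forces b31 = false.
Unit clause (b32) forces b32 = true.
Unit clause (!b41) forces b41 = false.
Unit clause (b42) forces b42 = true.
Now (!b42) is unsatisfied and unit — conflict.
Undo b21 and try b21 = false.
Unit clause (b22) forces b22 = true.
Unit clause (!b32) forces b32 = false.
Unit clause (b31) forces b31 = true.
Unit clause (!b41) forces b41 = false.
Unit clause (b42) forces b42 = true.
Now (!b42) is unsatisfied and unit — conflict.
Neither b21 = true nor b21 = false works.
Neither b12 = true nor b12 = false works.
Undo b11 and try b11 = true.
Unit clause (!b21) forces b21 = false.
Unit clause (!b31) forces b31 = false.
Unit clause (!b41) forces b41 = false.
Try b22 = true.
Unit clause (!b12) forces b12 = false.
Unit clause (!b32) forces b32 = false.
Unit clause (b33) forces b33 = true.
Unit clause (!b42) forces b42 = false.
Unit clause (b43) forces b43 = true.
Now (!b43) is unsatisfied and unit — conflict.
Undo b22 and try b22 = false.
Unit clause (b23) forces b23 = true.
Unit clause (!b13) forces b13 = false.
Unit clause (!b33) forces b33 = false.
Unit clause (b32) forces b32 = true.
Unit clause (!b12) forces b12 = false.
Unit clause (!b42) forces b42 = false.
Unit clause (b43) forces b43 = true.
Now (!b43) is unsatisfied and unit — conflict.
Neither b22 = true nor b22 = false works.
Neither b11 = true nor b11 = false works.

UNSATISFIABLE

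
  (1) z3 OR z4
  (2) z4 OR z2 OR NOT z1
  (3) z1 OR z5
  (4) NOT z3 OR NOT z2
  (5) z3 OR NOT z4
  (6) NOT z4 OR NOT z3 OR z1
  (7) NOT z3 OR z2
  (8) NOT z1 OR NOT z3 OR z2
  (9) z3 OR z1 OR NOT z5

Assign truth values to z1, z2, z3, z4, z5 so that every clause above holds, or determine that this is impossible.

Branch on z3: set z3 = true.
From the singleton clause (NOT z2), z2 = false.
That conflicts with the unit clause (z2).
So z3 must be the other value — set z3 = false.
From the singleton clause (z4), z4 = true.
That conflicts with the unit clause (NOT z4).
Either choice for z3 ends in contradiction.

UNSATISFIABLE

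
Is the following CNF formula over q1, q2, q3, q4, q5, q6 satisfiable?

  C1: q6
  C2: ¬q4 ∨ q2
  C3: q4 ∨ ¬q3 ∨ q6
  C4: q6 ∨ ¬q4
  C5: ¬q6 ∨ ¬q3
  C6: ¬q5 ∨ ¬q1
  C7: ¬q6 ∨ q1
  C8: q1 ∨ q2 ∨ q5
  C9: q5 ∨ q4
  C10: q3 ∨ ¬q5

From the singleton clause (q6), q6 = True.
From the singleton clause (¬q3), q3 = False.
From the singleton clause (q1), q1 = True.
From the singleton clause (¬q5), q5 = False.
From the singleton clause (q4), q4 = True.
From the singleton clause (q2), q2 = True.
Every clause now holds.
A satisfying assignment: q1: True, q2: True, q3: False, q4: True, q5: False, q6: True.

Yes, satisfiable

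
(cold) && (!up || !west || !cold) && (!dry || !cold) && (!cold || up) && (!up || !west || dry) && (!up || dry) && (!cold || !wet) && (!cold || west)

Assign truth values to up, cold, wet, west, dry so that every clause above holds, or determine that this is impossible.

UNSATISFIABLE

Unit clause (cold) forces cold = true.
Unit clause (!dry) forces dry = false.
Unit clause (up) forces up = true.
Now (!up) is unsatisfied and unit — conflict.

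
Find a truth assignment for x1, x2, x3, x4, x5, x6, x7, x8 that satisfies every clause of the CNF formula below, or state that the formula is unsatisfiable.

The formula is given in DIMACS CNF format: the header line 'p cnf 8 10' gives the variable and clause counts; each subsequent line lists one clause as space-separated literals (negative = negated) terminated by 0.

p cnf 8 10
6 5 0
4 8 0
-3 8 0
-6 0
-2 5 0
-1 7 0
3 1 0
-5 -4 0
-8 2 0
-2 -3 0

Unit clause (¬x6) forces x6 = False.
Unit clause (x5) forces x5 = True.
Unit clause (¬x4) forces x4 = False.
Unit clause (x8) forces x8 = True.
Unit clause (x2) forces x2 = True.
Unit clause (¬x3) forces x3 = False.
Unit clause (x1) forces x1 = True.
Unit clause (x7) forces x7 = True.
Every clause now holds.

x1=True; x2=True; x3=False; x4=False; x5=True; x6=False; x7=True; x8=True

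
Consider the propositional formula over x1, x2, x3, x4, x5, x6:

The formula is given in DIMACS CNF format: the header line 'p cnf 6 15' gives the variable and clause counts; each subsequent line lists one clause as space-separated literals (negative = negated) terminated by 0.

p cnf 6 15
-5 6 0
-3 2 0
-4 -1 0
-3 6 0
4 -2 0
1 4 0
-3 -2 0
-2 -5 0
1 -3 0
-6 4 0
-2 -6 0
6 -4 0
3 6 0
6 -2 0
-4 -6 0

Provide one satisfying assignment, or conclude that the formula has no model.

Suppose x5 = False.
Suppose x3 = False.
Unit clause (x6) forces x6 = True.
Unit clause (x4) forces x4 = True.
But (¬x4) is also a unit clause — contradiction.
That branch fails; take x3 = True instead.
Unit clause (x2) forces x2 = True.
But (¬x2) is also a unit clause — contradiction.
Either choice for x3 ends in contradiction.
That branch fails; take x5 = True instead.
Unit clause (x6) forces x6 = True.
Unit clause (¬x2) forces x2 = False.
Unit clause (¬x3) forces x3 = False.
Unit clause (x4) forces x4 = True.
But (¬x4) is also a unit clause — contradiction.
Either choice for x5 ends in contradiction.

UNSATISFIABLE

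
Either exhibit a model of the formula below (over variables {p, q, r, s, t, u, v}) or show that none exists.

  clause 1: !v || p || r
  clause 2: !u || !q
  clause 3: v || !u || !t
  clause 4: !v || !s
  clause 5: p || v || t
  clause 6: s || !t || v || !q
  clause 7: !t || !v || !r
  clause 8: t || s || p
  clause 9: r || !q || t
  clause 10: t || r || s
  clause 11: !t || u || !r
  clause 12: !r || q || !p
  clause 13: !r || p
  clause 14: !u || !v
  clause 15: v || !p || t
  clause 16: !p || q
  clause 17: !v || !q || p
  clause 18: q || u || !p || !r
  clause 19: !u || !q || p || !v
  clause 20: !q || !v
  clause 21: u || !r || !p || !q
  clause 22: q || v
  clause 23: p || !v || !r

p ↦ false, q ↦ true, r ↦ false, s ↦ true, t ↦ true, u ↦ false, v ↦ false

Suppose u = false.
Suppose v = false.
The clause (q) is unit, so q = true.
Suppose p = false.
The clause (t) is unit, so t = true.
The clause (s) is unit, so s = true.
The clause (!r) is unit, so r = false.
This assignment satisfies each clause.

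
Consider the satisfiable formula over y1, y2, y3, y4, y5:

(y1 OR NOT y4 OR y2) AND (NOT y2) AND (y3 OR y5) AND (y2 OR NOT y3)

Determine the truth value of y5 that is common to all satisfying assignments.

Suppose y5 = false.
The clause (NOT y2) is unit, so y2 = false.
The clause (y3) is unit, so y3 = true.
But (NOT y3) is also a unit clause — contradiction.
So every satisfying assignment has y5 = True.

True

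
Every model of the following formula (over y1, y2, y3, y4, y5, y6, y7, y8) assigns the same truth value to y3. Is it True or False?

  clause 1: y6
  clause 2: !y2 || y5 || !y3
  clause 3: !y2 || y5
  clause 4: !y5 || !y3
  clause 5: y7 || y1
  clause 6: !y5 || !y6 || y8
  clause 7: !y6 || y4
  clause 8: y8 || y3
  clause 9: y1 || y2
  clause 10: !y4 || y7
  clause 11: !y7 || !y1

Suppose y3 = true.
Unit clause (y6) forces y6 = true.
Unit clause (!y5) forces y5 = false.
Unit clause (!y2) forces y2 = false.
Unit clause (y4) forces y4 = true.
Unit clause (y1) forces y1 = true.
Unit clause (y7) forces y7 = true.
But (!y7) is also a unit clause — contradiction.
So every satisfying assignment has y3 = False.

False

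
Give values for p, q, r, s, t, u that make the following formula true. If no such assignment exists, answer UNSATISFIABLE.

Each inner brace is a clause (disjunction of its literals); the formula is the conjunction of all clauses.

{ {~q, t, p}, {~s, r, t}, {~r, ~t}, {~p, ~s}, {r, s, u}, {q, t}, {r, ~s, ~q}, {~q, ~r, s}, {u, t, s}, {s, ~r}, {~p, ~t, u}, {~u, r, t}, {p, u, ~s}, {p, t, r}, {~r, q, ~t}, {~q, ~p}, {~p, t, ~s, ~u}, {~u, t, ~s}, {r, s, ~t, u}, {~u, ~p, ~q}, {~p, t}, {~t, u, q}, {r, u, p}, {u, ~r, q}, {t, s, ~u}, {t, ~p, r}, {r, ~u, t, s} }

Suppose r = 0.
Suppose s = 0.
From the singleton clause (u), u = 1.
From the singleton clause (t), t = 1.
Suppose q = 0.
All clauses hold; p can take either value.

p ↦ 0, q ↦ 0, r ↦ 0, s ↦ 0, t ↦ 1, u ↦ 1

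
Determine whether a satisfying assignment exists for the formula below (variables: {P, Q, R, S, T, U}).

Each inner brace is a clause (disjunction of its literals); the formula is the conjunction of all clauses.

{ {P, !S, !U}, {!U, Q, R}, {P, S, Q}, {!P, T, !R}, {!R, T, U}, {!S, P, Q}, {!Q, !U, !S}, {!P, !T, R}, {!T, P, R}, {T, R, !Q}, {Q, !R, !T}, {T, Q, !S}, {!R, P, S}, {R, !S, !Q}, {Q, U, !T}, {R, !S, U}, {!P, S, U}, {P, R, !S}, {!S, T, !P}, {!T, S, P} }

Try P = true.
Try T = true.
From the singleton clause (R), R = true.
From the singleton clause (Q), Q = true.
Try U = true.
From the singleton clause (!S), S = false.
All clauses are satisfied.
A satisfying assignment: P: true, Q: true, R: true, S: false, T: true, U: true.

Satisfiable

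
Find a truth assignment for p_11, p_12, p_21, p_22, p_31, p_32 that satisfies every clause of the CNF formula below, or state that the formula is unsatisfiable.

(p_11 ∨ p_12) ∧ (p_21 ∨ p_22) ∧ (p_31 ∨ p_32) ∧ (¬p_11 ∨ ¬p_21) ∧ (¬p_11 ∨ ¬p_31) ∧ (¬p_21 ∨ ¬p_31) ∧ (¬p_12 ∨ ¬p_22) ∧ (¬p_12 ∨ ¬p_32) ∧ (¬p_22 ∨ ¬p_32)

UNSATISFIABLE

Branch on p_11: set p_11 = True.
Unit clause (¬p_21) forces p_21 = False.
Unit clause (p_22) forces p_22 = True.
Unit clause (¬p_31) forces p_31 = False.
Unit clause (p_32) forces p_32 = True.
That conflicts with the unit clause (¬p_32).
So p_11 must be the other value — set p_11 = False.
Unit clause (p_12) forces p_12 = True.
Unit clause (¬p_22) forces p_22 = False.
Unit clause (p_21) forces p_21 = True.
Unit clause (¬p_31) forces p_31 = False.
Unit clause (p_32) forces p_32 = True.
That conflicts with the unit clause (¬p_32).
Neither p_11 = True nor p_11 = False works.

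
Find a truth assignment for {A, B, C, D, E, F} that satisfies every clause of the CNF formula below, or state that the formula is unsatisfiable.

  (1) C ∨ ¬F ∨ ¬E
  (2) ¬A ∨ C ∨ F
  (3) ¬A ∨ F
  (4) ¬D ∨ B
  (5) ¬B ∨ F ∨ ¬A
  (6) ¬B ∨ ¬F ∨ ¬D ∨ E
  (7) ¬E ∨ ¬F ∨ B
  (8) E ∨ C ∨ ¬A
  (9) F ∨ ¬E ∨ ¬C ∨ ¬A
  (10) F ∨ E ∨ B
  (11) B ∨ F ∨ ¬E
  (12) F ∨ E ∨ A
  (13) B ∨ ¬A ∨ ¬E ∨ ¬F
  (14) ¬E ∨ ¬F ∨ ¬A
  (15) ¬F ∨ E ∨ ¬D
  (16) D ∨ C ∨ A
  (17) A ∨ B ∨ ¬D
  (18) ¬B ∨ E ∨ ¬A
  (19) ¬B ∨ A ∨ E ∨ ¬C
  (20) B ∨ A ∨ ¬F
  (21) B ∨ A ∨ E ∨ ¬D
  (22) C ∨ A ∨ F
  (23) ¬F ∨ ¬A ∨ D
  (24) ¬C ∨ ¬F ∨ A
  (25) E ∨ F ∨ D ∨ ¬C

A: False, B: True, C: True, D: True, E: True, F: False

Suppose A = False.
Suppose D = True.
From the singleton clause (B), B = True.
Suppose F = False.
From the singleton clause (E), E = True.
From the singleton clause (C), C = True.
All clauses are satisfied.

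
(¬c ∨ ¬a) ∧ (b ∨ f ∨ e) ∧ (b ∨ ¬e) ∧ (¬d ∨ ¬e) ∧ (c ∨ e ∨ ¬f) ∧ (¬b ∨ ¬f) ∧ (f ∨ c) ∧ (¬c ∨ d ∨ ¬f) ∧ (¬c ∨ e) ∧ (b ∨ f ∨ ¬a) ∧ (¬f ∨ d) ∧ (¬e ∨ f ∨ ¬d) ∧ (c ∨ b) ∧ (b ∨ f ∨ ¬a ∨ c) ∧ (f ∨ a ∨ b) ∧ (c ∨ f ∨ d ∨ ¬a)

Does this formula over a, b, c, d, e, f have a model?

Case c = True:
The clause (¬a) is unit, so a = False.
The clause (e) is unit, so e = True.
The clause (b) is unit, so b = True.
The clause (¬d) is unit, so d = False.
The clause (¬f) is unit, so f = False.
All clauses are satisfied.
A satisfying assignment: a ↦ False, b ↦ True, c ↦ True, d ↦ False, e ↦ True, f ↦ False.

Yes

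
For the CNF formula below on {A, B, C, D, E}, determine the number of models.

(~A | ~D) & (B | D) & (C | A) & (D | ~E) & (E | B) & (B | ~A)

6

There are 2^5 = 32 truth assignments over (A, B, C, D, E).
Split on D. With D = 1, the clauses containing D are satisfied and ~D drops from the rest; 3 of the 2^4 = 16 assignments to the other variables satisfy what remains.
With D = 0, by the same count on the reduced clause set, 3 assignments work.
(One model: A=F, B=F, C=T, D=T, E=T.)
Total: 3 + 3 = 6.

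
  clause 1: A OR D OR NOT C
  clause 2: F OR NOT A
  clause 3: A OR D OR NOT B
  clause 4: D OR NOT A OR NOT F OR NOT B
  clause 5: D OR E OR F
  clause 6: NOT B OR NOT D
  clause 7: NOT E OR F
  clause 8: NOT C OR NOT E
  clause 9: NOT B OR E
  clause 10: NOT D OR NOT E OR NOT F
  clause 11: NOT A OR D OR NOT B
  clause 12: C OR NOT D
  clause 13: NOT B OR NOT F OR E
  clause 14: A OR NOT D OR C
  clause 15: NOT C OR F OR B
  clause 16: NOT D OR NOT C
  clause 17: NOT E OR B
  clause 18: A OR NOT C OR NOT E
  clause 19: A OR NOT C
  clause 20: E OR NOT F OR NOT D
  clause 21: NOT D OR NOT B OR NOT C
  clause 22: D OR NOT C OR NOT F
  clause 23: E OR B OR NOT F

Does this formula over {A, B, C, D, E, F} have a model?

Unsatisfiable

Branch on F: set F = true.
Branch on B: set B = false.
The clause (NOT E) is unit, so E = false.
Now (E) is unsatisfied and unit — conflict.
So B must be the other value — set B = true.
The clause (NOT D) is unit, so D = false.
The clause (A) is unit, so A = true.
Now (NOT A) is unsatisfied and unit — conflict.
Either choice for B ends in contradiction.
So F must be the other value — set F = false.
The clause (NOT A) is unit, so A = false.
The clause (NOT E) is unit, so E = false.
The clause (D) is unit, so D = true.
The clause (NOT B) is unit, so B = false.
The clause (C) is unit, so C = true.
Now (NOT C) is unsatisfied and unit — conflict.
Either choice for F ends in contradiction.
No assignment satisfies every clause.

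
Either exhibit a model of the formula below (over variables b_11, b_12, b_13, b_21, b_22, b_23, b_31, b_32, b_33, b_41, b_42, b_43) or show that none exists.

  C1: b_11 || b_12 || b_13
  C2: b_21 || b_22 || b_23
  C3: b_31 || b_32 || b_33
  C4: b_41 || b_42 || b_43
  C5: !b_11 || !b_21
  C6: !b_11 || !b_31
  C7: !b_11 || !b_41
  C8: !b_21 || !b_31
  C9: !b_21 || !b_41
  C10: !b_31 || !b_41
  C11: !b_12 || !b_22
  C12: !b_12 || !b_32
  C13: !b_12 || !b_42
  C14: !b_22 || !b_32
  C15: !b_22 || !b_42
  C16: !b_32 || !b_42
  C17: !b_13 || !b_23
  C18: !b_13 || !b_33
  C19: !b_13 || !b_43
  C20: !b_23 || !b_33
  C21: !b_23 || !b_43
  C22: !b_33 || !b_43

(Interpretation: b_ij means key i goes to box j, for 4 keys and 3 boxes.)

Branch on b_11: set b_11 = false.
Branch on b_12: set b_12 = true.
From the singleton clause (!b_22), b_22 = false.
From the singleton clause (!b_32), b_32 = false.
From the singleton clause (!b_42), b_42 = false.
Branch on b_21: set b_21 = true.
From the singleton clause (!b_31), b_31 = false.
From the singleton clause (b_33), b_33 = true.
From the singleton clause (!b_41), b_41 = false.
From the singleton clause (b_43), b_43 = true.
That conflicts with the unit clause (!b_43).
That branch fails; take b_21 = false instead.
From the singleton clause (b_23), b_23 = true.
From the singleton clause (!b_13), b_13 = false.
From the singleton clause (!b_33), b_33 = false.
From the singleton clause (b_31), b_31 = true.
From the singleton clause (!b_41), b_41 = false.
From the singleton clause (b_43), b_43 = true.
That conflicts with the unit clause (!b_43).
Either choice for b_21 ends in contradiction.
That branch fails; take b_12 = false instead.
From the singleton clause (b_13), b_13 = true.
From the singleton clause (!b_23), b_23 = false.
From the singleton clause (!b_33), b_33 = false.
From the singleton clause (!b_43), b_43 = false.
Branch on b_21: set b_21 = true.
From the singleton clause (!b_31), b_31 = false.
From the singleton clause (b_32), b_32 = true.
From the singleton clause (!b_41), b_41 = false.
From the singleton clause (b_42), b_42 = true.
That conflicts with the unit clause (!b_42).
That branch fails; take b_21 = false instead.
From the singleton clause (b_22), b_22 = true.
From the singleton clause (!b_32), b_32 = false.
From the singleton clause (b_31), b_31 = true.
From the singleton clause (!b_41), b_41 = false.
From the singleton clause (b_42), b_42 = true.
That conflicts with the unit clause (!b_42).
Either choice for b_21 ends in contradiction.
Either choice for b_12 ends in contradiction.
That branch fails; take b_11 = true instead.
From the singleton clause (!b_21), b_21 = false.
From the singleton clause (!b_31), b_31 = false.
From the singleton clause (!b_41), b_41 = false.
Branch on b_22: set b_22 = true.
From the singleton clause (!b_12), b_12 = false.
From the singleton clause (!b_32), b_32 = false.
From the singleton clause (b_33), b_33 = true.
From the singleton clause (!b_42), b_42 = false.
From the singleton clause (b_43), b_43 = true.
That conflicts with the unit clause (!b_43).
That branch fails; take b_22 = false instead.
From the singleton clause (b_23), b_23 = true.
From the singleton clause (!b_13), b_13 = false.
From the singleton clause (!b_33), b_33 = false.
From the singleton clause (b_32), b_32 = true.
From the singleton clause (!b_12), b_12 = false.
From the singleton clause (!b_42), b_42 = false.
From the singleton clause (b_43), b_43 = true.
That conflicts with the unit clause (!b_43).
Either choice for b_22 ends in contradiction.
Either choice for b_11 ends in contradiction.

UNSATISFIABLE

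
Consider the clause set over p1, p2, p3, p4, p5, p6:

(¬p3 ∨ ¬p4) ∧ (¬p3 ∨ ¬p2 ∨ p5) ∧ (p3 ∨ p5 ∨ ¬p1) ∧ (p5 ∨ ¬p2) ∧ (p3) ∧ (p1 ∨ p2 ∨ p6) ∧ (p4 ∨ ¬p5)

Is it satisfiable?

Yes, satisfiable

The clause (p3) is unit, so p3 = True.
The clause (¬p4) is unit, so p4 = False.
The clause (¬p5) is unit, so p5 = False.
The clause (¬p2) is unit, so p2 = False.
Try p1 = True.
Every clause is now satisfied; p6 is unconstrained.
A satisfying assignment: p1 ↦ True; p2 ↦ False; p3 ↦ True; p4 ↦ False; p5 ↦ False; p6 ↦ True.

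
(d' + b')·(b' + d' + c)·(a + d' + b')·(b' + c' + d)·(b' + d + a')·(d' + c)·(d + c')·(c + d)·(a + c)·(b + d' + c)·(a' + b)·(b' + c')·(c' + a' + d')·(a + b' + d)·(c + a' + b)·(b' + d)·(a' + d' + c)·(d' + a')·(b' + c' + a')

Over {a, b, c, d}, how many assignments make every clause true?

1

There are 2^4 = 16 truth assignments over (a, b, c, d).
Split on b. With b = 1, the clauses containing b are satisfied and b' drops from the rest; 0 of the 2^3 = 8 assignments to the other variables satisfy what remains.
With b = 0, by the same count on the reduced clause set, 1 assignment works.
(One model: a=F, b=F, c=T, d=T.)
Total: 0 + 1 = 1.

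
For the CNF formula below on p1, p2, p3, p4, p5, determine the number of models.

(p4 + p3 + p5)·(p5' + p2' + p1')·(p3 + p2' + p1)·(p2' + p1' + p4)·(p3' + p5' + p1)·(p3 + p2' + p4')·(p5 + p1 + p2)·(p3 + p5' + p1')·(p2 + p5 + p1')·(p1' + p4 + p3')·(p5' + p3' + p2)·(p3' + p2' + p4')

There are 2^5 = 32 truth assignments over (p1, p2, p3, p4, p5).
Split on p4. With p4 = 1, the clauses containing p4 are satisfied and p4' drops from the rest; 1 of the 2^4 = 16 assignments to the other variables satisfy what remains.
With p4 = 0, by the same count on the reduced clause set, 2 assignments work.
Total: 1 + 2 = 3.

3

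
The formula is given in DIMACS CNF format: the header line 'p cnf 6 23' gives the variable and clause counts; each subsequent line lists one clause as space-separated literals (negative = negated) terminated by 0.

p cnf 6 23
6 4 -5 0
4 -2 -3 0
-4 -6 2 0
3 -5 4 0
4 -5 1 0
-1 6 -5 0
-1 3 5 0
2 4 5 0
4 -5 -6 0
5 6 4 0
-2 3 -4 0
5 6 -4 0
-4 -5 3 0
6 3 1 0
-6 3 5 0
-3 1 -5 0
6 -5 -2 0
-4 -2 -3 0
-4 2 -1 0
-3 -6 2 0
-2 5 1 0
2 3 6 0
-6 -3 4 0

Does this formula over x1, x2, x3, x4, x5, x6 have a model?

Unsatisfiable

Try x6 = True.
Try x4 = False.
(¬x5) alone gives x5 = False.
(x2) alone gives x2 = True.
(¬x3) alone gives x3 = False.
That conflicts with the unit clause (x3).
So x4 must be the other value — set x4 = True.
(x2) alone gives x2 = True.
(x3) alone gives x3 = True.
That conflicts with the unit clause (¬x3).
Either choice for x4 ends in contradiction.
So x6 must be the other value — set x6 = False.
Try x4 = True.
(x5) alone gives x5 = True.
(¬x1) alone gives x1 = False.
(x3) alone gives x3 = True.
That conflicts with the unit clause (¬x3).
So x4 must be the other value — set x4 = False.
(¬x5) alone gives x5 = False.
That conflicts with the unit clause (x5).
Either choice for x4 ends in contradiction.
Either choice for x6 ends in contradiction.
No assignment satisfies every clause.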